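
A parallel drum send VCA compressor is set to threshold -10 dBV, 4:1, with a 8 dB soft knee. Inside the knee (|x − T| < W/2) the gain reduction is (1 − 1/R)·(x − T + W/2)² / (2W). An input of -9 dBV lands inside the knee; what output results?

x − T + W/2 = -9 − (-10) + 4 = 5.
GR = (1 − 1/4) × 5² / 16 = 0.75 × 25 / 16 = 1.171875 dB.
Output = -9 − 1.171875 = -10.171875 dBV.

-10.171875 dBV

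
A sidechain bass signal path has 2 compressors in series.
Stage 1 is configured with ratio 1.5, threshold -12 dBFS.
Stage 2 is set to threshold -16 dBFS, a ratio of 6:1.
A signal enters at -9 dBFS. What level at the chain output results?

-15 dBFS

Stage 1: 3 dB above -12 dBFS, reduced 1.5:1 to 2 dB above → -10 dBFS.
Stage 2: -10 dBFS is 6 dB over -16 dBFS; at 6:1 that becomes 1 dB over, giving -15 dBFS.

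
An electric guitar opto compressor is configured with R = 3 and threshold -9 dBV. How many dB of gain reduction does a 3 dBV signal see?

8 dB

3 dBV exceeds the threshold by 12 dB.
At 3:1, output sits 12/3 = 4 dB above threshold.
So the signal is attenuated by 12 − 4 = 8 dB.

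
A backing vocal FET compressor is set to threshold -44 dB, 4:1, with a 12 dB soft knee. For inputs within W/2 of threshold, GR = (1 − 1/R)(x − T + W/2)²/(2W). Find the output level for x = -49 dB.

x − T + W/2 = -49 − (-44) + 6 = 1.
GR = (1 − 1/4) × 1² / 24 = 0.75 × 1 / 24 = 0.03125 dB.
Output = -49 − 0.03125 = -49.03125 dB.

-49.03125 dB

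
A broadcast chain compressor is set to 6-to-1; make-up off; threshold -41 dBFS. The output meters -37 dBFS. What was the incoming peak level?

That's 4 dB above the -41 dBFS threshold.
Undo the ratio: input overshoot = 4 × 6 = 24 dB, giving input = -17 dBFS.

-17 dBFS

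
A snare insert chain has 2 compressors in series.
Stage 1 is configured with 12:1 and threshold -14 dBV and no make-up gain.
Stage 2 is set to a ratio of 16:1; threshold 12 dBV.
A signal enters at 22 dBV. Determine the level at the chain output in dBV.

Stage 1: overshoot 36 dB → 36/12 = 3 dB → -11 dBV.
Stage 2: below threshold (-11 ≤ 12); passes unchanged; output -11 dBV.

-11 dBV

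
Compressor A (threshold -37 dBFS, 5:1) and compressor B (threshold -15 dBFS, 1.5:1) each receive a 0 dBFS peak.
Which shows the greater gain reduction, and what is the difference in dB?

A: GR = 37 − 37/5 = 29.6 dB.
B: GR = 15 − 15/1.5 = 5 dB.
A reduces 24.6 dB more.

A, by 24.6 dB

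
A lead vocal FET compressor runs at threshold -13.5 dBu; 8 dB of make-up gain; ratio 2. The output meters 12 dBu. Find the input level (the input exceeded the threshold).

Stripping the +8 dB make-up gives 4 dBu at the gain stage.
Post-compression overshoot = 4 − (-13.5) = 17.5 dB.
Before 2:1 compression the overshoot was 17.5 × 2 = 35 dB, so input = -13.5 + 35 = 21.5 dBu.

21.5 dBu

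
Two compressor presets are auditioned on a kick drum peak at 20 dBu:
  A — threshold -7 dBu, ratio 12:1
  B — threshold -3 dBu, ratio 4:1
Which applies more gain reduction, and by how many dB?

A: overshoot 27 dB → output overshoot 2.25 dB → GR 24.75 dB.
B: overshoot 23 dB → output overshoot 5.75 dB → GR 17.25 dB.
A applies 7.5 dB more gain reduction.

A, by 7.5 dB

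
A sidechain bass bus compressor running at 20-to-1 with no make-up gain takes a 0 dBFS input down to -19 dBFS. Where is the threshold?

Input is 20 dB above T (since output overshoot × R = input overshoot: (-19 − T)·20 = 0 − T gives T = -20 dBFS).
Check: -20 + (0 − (-20))/20 = -20 + 1 = -19 dBFS. ✓

-20 dBFS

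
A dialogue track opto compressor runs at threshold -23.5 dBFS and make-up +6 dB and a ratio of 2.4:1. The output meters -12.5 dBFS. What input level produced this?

-11.5 dBFS

Stripping the +6 dB make-up gives -18.5 dBFS at the gain stage.
The compressed level sits -18.5 − (-23.5) = 5 dB over threshold.
Before 2.4:1 compression the overshoot was 5 × 2.4 = 12 dB, so input = -23.5 + 12 = -11.5 dBFS.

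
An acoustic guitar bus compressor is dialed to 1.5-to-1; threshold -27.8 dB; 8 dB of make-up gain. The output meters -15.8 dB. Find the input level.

-21.8 dB

Before make-up, the level was -15.8 − 8 = -23.8 dB.
The compressed level sits -23.8 − (-27.8) = 4 dB over threshold.
Undo the ratio: input overshoot = 4 × 1.5 = 6 dB, giving input = -21.8 dB.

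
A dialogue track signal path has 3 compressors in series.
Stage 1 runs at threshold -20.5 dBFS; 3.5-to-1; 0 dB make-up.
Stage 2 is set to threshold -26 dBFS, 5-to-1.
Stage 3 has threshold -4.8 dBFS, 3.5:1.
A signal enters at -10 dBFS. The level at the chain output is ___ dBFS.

-24.3 dBFS

Stage 1: 10.5 dB above -20.5 dBFS, reduced 3.5:1 to 3 dB above → -17.5 dBFS.
Stage 2: 8.5 dB above -26 dBFS, reduced 5:1 to 1.7 dB above → -24.3 dBFS.
Stage 3: below threshold (-24.3 ≤ -4.8); passes unchanged; output -24.3 dBFS.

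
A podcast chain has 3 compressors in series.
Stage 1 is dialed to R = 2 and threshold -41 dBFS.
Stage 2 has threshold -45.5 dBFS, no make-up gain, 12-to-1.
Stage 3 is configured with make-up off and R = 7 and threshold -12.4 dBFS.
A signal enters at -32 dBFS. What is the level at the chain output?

Stage 1: overshoot 9 dB → 9/2 = 4.5 dB → -36.5 dBFS.
Stage 2: 9 dB above -45.5 dBFS, reduced 12:1 to 0.75 dB above → -44.75 dBFS.
Stage 3: -44.75 dBFS is at or below the -12.4 dBFS threshold — no compression; output -44.75 dBFS.

-44.75 dBFS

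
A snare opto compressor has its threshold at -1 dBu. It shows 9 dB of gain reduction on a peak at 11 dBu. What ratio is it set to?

4:1

Input overshoot = 11 − (-1) = 12 dB.
Output overshoot = 12 − 9 = 3 dB.
Ratio = input overshoot / output overshoot = 12 / 3 = 4.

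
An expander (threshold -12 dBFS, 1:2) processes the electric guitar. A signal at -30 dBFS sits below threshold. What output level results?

The input is 18 dB below the -12 dBFS threshold.
A 1:2 expander multiplies undershoot by 2: 18 × 2 = 36 dB below threshold.
Output = -12 − 36 = -48 dBFS.

-48 dBFS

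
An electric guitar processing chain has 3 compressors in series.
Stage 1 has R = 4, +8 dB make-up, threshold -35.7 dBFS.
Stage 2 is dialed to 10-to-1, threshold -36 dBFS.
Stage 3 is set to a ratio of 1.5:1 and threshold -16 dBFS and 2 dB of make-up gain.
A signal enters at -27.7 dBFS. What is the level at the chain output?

Stage 1: -27.7 dBFS is 8 dB over -35.7 dBFS; at 4:1 that becomes 2 dB over, giving -33.7 dBFS; +8 dB make-up → -25.7 dBFS.
Stage 2: overshoot 10.3 dB → 10.3/10 = 1.03 dB → -34.97 dBFS.
Stage 3: -34.97 dBFS ≤ -16 dBFS, so stage 3 doesn't engage; make-up brings it to -32.97 dBFS.

-32.97 dBFS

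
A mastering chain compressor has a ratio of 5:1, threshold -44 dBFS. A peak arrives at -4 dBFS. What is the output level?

-36 dBFS

-4 dBFS sits 40 dB over threshold.
At 5:1 the overshoot is divided by 5, leaving 8 dB above threshold.
Output = -44 + 8 = -36 dBFS.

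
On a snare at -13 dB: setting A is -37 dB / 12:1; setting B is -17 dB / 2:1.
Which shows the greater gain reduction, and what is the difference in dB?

A: 24 dB over, compressed to 2 dB over, so 22 dB of GR.
B: 4 dB over, compressed to 2 dB over, so 2 dB of GR.
A reduces 20 dB more.

A, by 20 dB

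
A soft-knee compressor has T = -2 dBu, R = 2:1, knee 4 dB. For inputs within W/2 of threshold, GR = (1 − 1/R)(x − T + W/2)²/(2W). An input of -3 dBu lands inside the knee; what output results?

-3.0625 dBu

x − T + W/2 = -3 − (-2) + 2 = 1.
GR = (1 − 1/2) × 1² / 8 = 0.5 × 1 / 8 = 0.0625 dB.
Output = -3 − 0.0625 = -3.0625 dBu.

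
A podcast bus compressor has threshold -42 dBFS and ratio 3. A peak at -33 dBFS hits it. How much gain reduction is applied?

6 dB

The signal is 9 dB above threshold.
A 3:1 ratio leaves 3 dB of that excess.
Gain reduction = 9 − 3 = 6 dB.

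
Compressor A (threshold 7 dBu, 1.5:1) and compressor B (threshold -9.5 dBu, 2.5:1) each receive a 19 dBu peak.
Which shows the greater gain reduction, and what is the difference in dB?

A: 12 dB over, compressed to 8 dB over, so 4 dB of GR.
B: 28.5 dB over, compressed to 11.4 dB over, so 17.1 dB of GR.
B reduces 13.1 dB more.

B, by 13.1 dB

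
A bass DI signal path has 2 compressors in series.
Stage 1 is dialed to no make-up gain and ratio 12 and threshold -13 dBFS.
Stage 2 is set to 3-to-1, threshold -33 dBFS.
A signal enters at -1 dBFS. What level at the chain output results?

-26 dBFS

Stage 1: -1 dBFS is 12 dB over -13 dBFS; at 12:1 that becomes 1 dB over, giving -12 dBFS.
Stage 2: -12 dBFS is 21 dB over -33 dBFS; at 3:1 that becomes 7 dB over, giving -26 dBFS.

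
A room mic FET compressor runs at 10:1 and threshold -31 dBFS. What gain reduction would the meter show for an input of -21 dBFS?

9 dB

-21 dBFS exceeds the threshold by 10 dB.
At 10:1, output sits 10/10 = 1 dB above threshold.
Gain reduction = 10 − 1 = 9 dB.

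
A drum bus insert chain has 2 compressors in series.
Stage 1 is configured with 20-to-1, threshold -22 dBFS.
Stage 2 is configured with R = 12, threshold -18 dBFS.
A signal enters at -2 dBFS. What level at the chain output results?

-21 dBFS

Stage 1: -2 dBFS is 20 dB over -22 dBFS; at 20:1 that becomes 1 dB over, giving -21 dBFS.
Stage 2: below threshold (-21 ≤ -18); passes unchanged; output -21 dBFS.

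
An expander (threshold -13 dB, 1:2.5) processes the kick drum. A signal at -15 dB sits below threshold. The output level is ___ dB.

-18 dB

Undershoot = (-13) − (-15) = 2 dB.
At 1:2.5, that expands to 5 dB under threshold.
Output = -13 − 5 = -18 dB.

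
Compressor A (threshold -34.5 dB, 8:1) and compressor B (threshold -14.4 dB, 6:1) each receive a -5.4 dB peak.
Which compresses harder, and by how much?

A: overshoot 29.1 dB → output overshoot 3.6375 dB → GR 25.4625 dB.
B: overshoot 9 dB → output overshoot 1.5 dB → GR 7.5 dB.
Difference: 17.9625 dB in favour of A.

A, by 17.9625 dB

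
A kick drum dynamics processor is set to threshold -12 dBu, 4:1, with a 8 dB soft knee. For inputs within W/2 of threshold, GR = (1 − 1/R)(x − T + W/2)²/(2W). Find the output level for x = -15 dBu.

x − T + W/2 = -15 − (-12) + 4 = 1.
GR = (1 − 1/4) × 1² / 16 = 0.75 × 1 / 16 = 0.046875 dB.
Output = -15 − 0.046875 = -15.046875 dBu.

-15.046875 dBu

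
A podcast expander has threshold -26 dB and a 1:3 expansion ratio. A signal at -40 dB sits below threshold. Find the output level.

The input is 14 dB below the -26 dB threshold.
A 1:3 expander multiplies undershoot by 3: 14 × 3 = 42 dB below threshold.
Output = -26 − 42 = -68 dB.

-68 dB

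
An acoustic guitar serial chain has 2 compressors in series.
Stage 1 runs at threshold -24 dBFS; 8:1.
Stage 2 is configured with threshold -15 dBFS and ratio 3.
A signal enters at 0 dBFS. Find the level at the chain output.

Stage 1: overshoot 24 dB → 24/8 = 3 dB → -21 dBFS.
Stage 2: -21 dBFS ≤ -15 dBFS, so stage 2 doesn't engage; output -21 dBFS.

-21 dBFS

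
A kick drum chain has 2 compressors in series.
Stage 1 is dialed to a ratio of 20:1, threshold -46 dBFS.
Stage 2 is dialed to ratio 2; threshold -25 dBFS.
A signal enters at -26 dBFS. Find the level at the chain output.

Stage 1: -26 dBFS is 20 dB over -46 dBFS; at 20:1 that becomes 1 dB over, giving -45 dBFS.
Stage 2: -45 dBFS is at or below the -25 dBFS threshold — no compression; output -45 dBFS.

-45 dBFS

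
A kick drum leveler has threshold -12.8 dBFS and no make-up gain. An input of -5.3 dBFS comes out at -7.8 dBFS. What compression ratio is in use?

Input overshoot = -5.3 − (-12.8) = 7.5 dB; output overshoot = -7.8 − (-12.8) = 5 dB.
Ratio = 7.5 / 5 = 1.5.

1.5:1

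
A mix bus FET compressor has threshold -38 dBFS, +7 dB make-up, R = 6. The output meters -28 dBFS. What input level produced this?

-20 dBFS

Remove make-up: -28 − 7 = -35 dBFS.
Post-compression overshoot = -35 − (-38) = 3 dB.
Undo the ratio: input overshoot = 3 × 6 = 18 dB, giving input = -20 dBFS.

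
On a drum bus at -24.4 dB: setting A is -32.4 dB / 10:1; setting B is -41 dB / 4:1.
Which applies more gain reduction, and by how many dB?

A: overshoot 8 dB → output overshoot 0.8 dB → GR 7.2 dB.
B: overshoot 16.6 dB → output overshoot 4.15 dB → GR 12.45 dB.
B applies 5.25 dB more gain reduction.

B, by 5.25 dB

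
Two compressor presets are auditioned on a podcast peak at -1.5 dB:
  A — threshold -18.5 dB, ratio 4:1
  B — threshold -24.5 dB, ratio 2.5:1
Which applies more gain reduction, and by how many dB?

B, by 1.05 dB

A: 17 dB over, compressed to 4.25 dB over, so 12.75 dB of GR.
B: 23 dB over, compressed to 9.2 dB over, so 13.8 dB of GR.
B reduces 1.05 dB more.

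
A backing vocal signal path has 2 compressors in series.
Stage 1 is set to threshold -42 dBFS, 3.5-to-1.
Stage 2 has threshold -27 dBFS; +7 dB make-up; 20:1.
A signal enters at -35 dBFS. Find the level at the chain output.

-33 dBFS

Stage 1: -35 dBFS is 7 dB over -42 dBFS; at 3.5:1 that becomes 2 dB over, giving -40 dBFS.
Stage 2: below threshold (-40 ≤ -27); passes unchanged; make-up brings it to -33 dBFS.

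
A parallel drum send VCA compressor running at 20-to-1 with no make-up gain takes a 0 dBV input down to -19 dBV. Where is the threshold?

-20 dBV

Let T be the threshold. Output overshoot = (input overshoot)/R, so -19 − T = (0 − T)/20.
20·(-19 − T) = 0 − T → 19·T = -380 − 0 = -380.
T = -380/19 = -20 dBV.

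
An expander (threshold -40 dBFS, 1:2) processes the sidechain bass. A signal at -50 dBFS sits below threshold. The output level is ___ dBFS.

-60 dBFS

Below threshold, a 1:2 expander applies gain = (2−1)×(T − x) of attenuation.
(2−1) × 10 = 10 dB, so output = -50 − 10 = -60 dBFS.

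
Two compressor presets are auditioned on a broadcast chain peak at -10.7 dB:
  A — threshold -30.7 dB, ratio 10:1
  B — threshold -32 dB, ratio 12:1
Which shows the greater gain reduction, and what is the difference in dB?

A: GR = 20 − 20/10 = 18 dB.
B: GR = 21.3 − 21.3/12 = 19.525 dB.
B reduces 1.525 dB more.

B, by 1.525 dB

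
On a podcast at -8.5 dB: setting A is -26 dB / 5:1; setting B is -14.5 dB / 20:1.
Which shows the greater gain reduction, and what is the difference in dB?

A: overshoot 17.5 dB → output overshoot 3.5 dB → GR 14 dB.
B: overshoot 6 dB → output overshoot 0.3 dB → GR 5.7 dB.
Difference: 8.3 dB in favour of A.

A, by 8.3 dB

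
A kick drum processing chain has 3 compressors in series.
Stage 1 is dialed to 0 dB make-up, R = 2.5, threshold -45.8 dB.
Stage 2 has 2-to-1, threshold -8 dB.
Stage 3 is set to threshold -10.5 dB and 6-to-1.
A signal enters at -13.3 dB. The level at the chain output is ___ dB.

Stage 1: 32.5 dB above -45.8 dB, reduced 2.5:1 to 13 dB above → -32.8 dB.
Stage 2: -32.8 dB ≤ -8 dB, so stage 2 doesn't engage; output -32.8 dB.
Stage 3: below threshold (-32.8 ≤ -10.5); passes unchanged; output -32.8 dB.

-32.8 dB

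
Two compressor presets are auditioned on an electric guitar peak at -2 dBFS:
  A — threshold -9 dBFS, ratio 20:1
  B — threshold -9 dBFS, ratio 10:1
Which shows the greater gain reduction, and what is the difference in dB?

A: overshoot 7 dB → output overshoot 0.35 dB → GR 6.65 dB.
B: overshoot 7 dB → output overshoot 0.7 dB → GR 6.3 dB.
A applies 0.35 dB more gain reduction.

A, by 0.35 dB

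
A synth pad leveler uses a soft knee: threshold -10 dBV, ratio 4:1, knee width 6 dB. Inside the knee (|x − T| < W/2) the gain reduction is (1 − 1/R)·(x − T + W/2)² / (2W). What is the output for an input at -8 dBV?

x − T + W/2 = -8 − (-10) + 3 = 5.
GR = (1 − 1/4) × 5² / 12 = 0.75 × 25 / 12 = 1.5625 dB.
Output = -8 − 1.5625 = -9.5625 dBV.

-9.5625 dBV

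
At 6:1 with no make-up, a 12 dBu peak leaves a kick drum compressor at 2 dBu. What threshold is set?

0 dBu

Input is 12 dB above T (since output overshoot × R = input overshoot: (2 − T)·6 = 12 − T gives T = 0 dBu).
Check: 0 + (12 − 0)/6 = 0 + 2 = 2 dBu. ✓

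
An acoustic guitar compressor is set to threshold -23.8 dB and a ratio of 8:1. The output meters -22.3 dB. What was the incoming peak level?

-11.8 dB

The compressed level sits -22.3 − (-23.8) = 1.5 dB over threshold.
Undo the ratio: input overshoot = 1.5 × 8 = 12 dB, giving input = -11.8 dB.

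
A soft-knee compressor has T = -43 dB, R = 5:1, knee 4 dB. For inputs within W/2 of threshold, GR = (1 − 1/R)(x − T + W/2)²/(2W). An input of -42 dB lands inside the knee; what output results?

x − T + W/2 = -42 − (-43) + 2 = 3.
GR = (1 − 1/5) × 3² / 8 = 0.8 × 9 / 8 = 0.9 dB.
Output = -42 − 0.9 = -42.9 dB.

-42.9 dB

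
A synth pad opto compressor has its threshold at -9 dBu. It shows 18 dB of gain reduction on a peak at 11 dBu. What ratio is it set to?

10:1

Input overshoot = 11 − (-9) = 20 dB.
Output overshoot = 20 − 18 = 2 dB.
Ratio = input overshoot / output overshoot = 20 / 2 = 10.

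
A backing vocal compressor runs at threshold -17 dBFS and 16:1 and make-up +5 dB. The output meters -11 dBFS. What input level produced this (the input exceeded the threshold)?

-1 dBFS

Before make-up, the level was -11 − 5 = -16 dBFS.
Post-compression overshoot = -16 − (-17) = 1 dB.
Before 16:1 compression the overshoot was 1 × 16 = 16 dB, so input = -17 + 16 = -1 dBFS.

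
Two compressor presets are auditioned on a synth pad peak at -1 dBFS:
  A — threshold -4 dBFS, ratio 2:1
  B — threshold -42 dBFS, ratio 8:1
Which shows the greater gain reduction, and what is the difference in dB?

B, by 34.375 dB

A: overshoot 3 dB → output overshoot 1.5 dB → GR 1.5 dB.
B: overshoot 41 dB → output overshoot 5.125 dB → GR 35.875 dB.
B reduces 34.375 dB more.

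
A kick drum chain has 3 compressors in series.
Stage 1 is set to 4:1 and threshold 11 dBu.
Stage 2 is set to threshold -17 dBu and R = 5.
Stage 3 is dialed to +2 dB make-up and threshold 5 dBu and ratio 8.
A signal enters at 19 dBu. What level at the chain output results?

Stage 1: 19 dBu is 8 dB over 11 dBu; at 4:1 that becomes 2 dB over, giving 13 dBu.
Stage 2: 30 dB above -17 dBu, reduced 5:1 to 6 dB above → -11 dBu.
Stage 3: -11 dBu is at or below the 5 dBu threshold — no compression; make-up brings it to -9 dBu.

-9 dBu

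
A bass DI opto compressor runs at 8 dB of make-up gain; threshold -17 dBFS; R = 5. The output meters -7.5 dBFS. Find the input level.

-9.5 dBFS

Stripping the +8 dB make-up gives -15.5 dBFS at the gain stage.
That's 1.5 dB above the -17 dBFS threshold.
Before 5:1 compression the overshoot was 1.5 × 5 = 7.5 dB, so input = -17 + 7.5 = -9.5 dBFS.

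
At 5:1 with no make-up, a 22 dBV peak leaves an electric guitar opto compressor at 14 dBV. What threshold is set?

Gain reduction = 22 − 14 = 8 dB; output overshoot = GR / (R − 1) = 8 / 4 = 2 dB.
Threshold = output − output overshoot = 14 − 2 = 12 dBV.

12 dBV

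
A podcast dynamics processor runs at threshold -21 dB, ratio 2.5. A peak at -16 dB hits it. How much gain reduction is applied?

-16 dB exceeds the threshold by 5 dB.
A 2.5:1 ratio leaves 2 dB of that excess.
So the signal is attenuated by 5 − 2 = 3 dB.

3 dB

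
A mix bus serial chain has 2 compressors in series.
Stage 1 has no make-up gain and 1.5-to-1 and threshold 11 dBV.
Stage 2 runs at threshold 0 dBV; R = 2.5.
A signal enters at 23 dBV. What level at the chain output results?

7.6 dBV

Stage 1: overshoot 12 dB → 12/1.5 = 8 dB → 19 dBV.
Stage 2: overshoot 19 dB → 19/2.5 = 7.6 dB → 7.6 dBV.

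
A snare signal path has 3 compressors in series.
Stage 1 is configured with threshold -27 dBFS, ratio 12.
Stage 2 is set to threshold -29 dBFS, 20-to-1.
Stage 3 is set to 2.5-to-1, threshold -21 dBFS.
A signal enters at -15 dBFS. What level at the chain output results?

-28.85 dBFS

Stage 1: -15 dBFS is 12 dB over -27 dBFS; at 12:1 that becomes 1 dB over, giving -26 dBFS.
Stage 2: -26 dBFS is 3 dB over -29 dBFS; at 20:1 that becomes 0.15 dB over, giving -28.85 dBFS.
Stage 3: -28.85 dBFS ≤ -21 dBFS, so stage 3 doesn't engage; output -28.85 dBFS.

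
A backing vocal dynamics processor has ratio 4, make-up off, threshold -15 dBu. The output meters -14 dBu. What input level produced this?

That's 1 dB above the -15 dBu threshold.
Before 4:1 compression the overshoot was 1 × 4 = 4 dB, so input = -15 + 4 = -11 dBu.

-11 dBu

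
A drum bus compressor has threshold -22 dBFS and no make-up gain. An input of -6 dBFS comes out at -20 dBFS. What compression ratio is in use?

Input overshoot = -6 − (-22) = 16 dB; output overshoot = -20 − (-22) = 2 dB.
Ratio = 16 / 2 = 8.

8:1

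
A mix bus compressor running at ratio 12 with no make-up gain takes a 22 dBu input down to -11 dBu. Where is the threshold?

Let T be the threshold. Output overshoot = (input overshoot)/R, so -11 − T = (22 − T)/12.
12·(-11 − T) = 22 − T → 11·T = -132 − 22 = -154.
T = -154/11 = -14 dBu.

-14 dBu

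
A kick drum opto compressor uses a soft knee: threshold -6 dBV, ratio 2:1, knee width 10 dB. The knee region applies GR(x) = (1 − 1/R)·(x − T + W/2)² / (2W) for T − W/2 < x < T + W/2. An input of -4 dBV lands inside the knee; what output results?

x − T + W/2 = -4 − (-6) + 5 = 7.
GR = (1 − 1/2) × 7² / 20 = 0.5 × 49 / 20 = 1.225 dB.
Output = -4 − 1.225 = -5.225 dBV.

-5.225 dBV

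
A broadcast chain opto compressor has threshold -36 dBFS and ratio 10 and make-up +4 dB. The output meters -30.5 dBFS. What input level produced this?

-21 dBFS

Remove make-up: -30.5 − 4 = -34.5 dBFS.
That's 1.5 dB above the -36 dBFS threshold.
Before 10:1 compression the overshoot was 1.5 × 10 = 15 dB, so input = -36 + 15 = -21 dBFS.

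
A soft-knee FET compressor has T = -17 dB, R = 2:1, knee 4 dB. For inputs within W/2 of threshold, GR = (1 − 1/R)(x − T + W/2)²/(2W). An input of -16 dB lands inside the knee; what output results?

-16.5625 dB

x − T + W/2 = -16 − (-17) + 2 = 3.
GR = (1 − 1/2) × 3² / 8 = 0.5 × 9 / 8 = 0.5625 dB.
Output = -16 − 0.5625 = -16.5625 dB.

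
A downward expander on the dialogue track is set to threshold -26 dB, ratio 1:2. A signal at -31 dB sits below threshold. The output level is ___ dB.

Undershoot = (-26) − (-31) = 5 dB.
At 1:2, that expands to 10 dB under threshold.
Output = -26 − 10 = -36 dB.

-36 dB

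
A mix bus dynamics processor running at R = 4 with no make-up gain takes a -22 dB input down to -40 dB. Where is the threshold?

-46 dB

Let T be the threshold. Output overshoot = (input overshoot)/R, so -40 − T = (-22 − T)/4.
4·(-40 − T) = -22 − T → 3·T = -160 − (-22) = -138.
T = -138/3 = -46 dB.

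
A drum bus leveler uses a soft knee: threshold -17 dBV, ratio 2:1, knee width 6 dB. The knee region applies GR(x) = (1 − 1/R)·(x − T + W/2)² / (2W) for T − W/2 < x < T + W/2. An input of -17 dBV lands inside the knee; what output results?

x − T + W/2 = -17 − (-17) + 3 = 3.
GR = (1 − 1/2) × 3² / 12 = 0.5 × 9 / 12 = 0.375 dB.
Output = -17 − 0.375 = -17.375 dBV.

-17.375 dBV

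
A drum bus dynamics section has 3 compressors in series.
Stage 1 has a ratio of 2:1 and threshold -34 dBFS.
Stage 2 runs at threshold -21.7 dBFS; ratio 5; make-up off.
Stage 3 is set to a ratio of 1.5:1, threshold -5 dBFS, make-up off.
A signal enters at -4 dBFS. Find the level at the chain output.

Stage 1: 30 dB above -34 dBFS, reduced 2:1 to 15 dB above → -19 dBFS.
Stage 2: -19 dBFS is 2.7 dB over -21.7 dBFS; at 5:1 that becomes 0.54 dB over, giving -21.16 dBFS.
Stage 3: below threshold (-21.16 ≤ -5); passes unchanged; output -21.16 dBFS.

-21.16 dBFS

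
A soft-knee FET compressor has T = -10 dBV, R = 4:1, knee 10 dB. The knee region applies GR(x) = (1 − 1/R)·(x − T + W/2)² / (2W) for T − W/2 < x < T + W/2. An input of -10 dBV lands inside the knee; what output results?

x − T + W/2 = -10 − (-10) + 5 = 5.
GR = (1 − 1/4) × 5² / 20 = 0.75 × 25 / 20 = 0.9375 dB.
Output = -10 − 0.9375 = -10.9375 dBV.

-10.9375 dBV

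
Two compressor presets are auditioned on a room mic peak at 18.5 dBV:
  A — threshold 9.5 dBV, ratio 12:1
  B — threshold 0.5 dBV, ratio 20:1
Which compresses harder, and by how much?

B, by 8.85 dB

A: GR = 9 − 9/12 = 8.25 dB.
B: GR = 18 − 18/20 = 17.1 dB.
B reduces 8.85 dB more.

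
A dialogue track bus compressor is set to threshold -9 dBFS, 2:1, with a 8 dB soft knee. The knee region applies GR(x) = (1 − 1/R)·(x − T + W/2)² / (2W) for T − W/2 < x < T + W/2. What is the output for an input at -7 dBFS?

x − T + W/2 = -7 − (-9) + 4 = 6.
GR = (1 − 1/2) × 6² / 16 = 0.5 × 36 / 16 = 1.125 dB.
Output = -7 − 1.125 = -8.125 dBFS.

-8.125 dBFS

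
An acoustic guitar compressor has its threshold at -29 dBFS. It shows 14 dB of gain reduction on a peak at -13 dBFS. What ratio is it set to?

8:1

Input overshoot = -13 − (-29) = 16 dB.
Output overshoot = 16 − 14 = 2 dB.
Ratio = input overshoot / output overshoot = 16 / 2 = 8.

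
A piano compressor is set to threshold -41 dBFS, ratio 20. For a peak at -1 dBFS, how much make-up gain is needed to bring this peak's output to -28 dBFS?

11 dB

The peak compresses to -41 + 40/20 = -39 dBFS.
To reach -28 dBFS requires -28 − (-39) = 11 dB of make-up.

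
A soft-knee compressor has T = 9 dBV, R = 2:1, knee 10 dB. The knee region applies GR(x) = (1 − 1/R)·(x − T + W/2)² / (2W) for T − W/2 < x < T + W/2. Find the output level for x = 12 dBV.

x − T + W/2 = 12 − 9 + 5 = 8.
GR = (1 − 1/2) × 8² / 20 = 0.5 × 64 / 20 = 1.6 dB.
Output = 12 − 1.6 = 10.4 dBV.

10.4 dBV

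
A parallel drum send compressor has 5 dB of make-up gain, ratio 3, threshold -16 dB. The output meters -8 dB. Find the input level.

Remove make-up: -8 − 5 = -13 dB.
Post-compression overshoot = -13 − (-16) = 3 dB.
Input overshoot = R × output overshoot = 9 dB → input = -16 + 9 = -7 dB.

-7 dB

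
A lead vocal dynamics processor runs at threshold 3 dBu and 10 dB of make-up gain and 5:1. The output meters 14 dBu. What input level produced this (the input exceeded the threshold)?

Remove make-up: 14 − 10 = 4 dBu.
The compressed level sits 4 − 3 = 1 dB over threshold.
Before 5:1 compression the overshoot was 1 × 5 = 5 dB, so input = 3 + 5 = 8 dBu.

8 dBu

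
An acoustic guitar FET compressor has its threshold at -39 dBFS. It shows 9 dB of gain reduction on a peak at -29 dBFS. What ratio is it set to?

Input overshoot = -29 − (-39) = 10 dB.
Output overshoot = 10 − 9 = 1 dB.
Ratio = input overshoot / output overshoot = 10 / 1 = 10.

10:1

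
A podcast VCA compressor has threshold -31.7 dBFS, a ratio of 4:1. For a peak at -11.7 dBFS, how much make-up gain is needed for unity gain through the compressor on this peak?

15 dB

Without make-up, output = threshold + overshoot/4 = -31.7 + 5 = -26.7 dBFS.
Gap to target: 15 dB.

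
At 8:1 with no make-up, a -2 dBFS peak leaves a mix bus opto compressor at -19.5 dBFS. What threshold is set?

-22 dBFS

Input is 20 dB above T (since output overshoot × R = input overshoot: (-19.5 − T)·8 = -2 − T gives T = -22 dBFS).
Check: -22 + (-2 − (-22))/8 = -22 + 2.5 = -19.5 dBFS. ✓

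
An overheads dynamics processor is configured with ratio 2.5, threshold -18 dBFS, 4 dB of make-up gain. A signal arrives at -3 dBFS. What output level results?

The input is 15 dB above the -18 dBFS threshold.
The 15 dB excess becomes 6 dB after 2.5:1 reduction.
So the level is -18 + 6 = -12 dBFS; make-up adds 4 dB, giving -8 dBFS.

-8 dBFS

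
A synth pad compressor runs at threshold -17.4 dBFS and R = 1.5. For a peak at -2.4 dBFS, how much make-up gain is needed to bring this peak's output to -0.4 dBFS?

The peak compresses to -17.4 + 15/1.5 = -7.4 dBFS.
To reach -0.4 dBFS requires -0.4 − (-7.4) = 7 dB of make-up.

7 dB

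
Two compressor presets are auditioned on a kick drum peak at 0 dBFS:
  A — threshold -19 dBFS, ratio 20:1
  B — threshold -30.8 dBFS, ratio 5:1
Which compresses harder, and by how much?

A: GR = 19 − 19/20 = 18.05 dB.
B: GR = 30.8 − 30.8/5 = 24.64 dB.
B applies 6.59 dB more gain reduction.

B, by 6.59 dB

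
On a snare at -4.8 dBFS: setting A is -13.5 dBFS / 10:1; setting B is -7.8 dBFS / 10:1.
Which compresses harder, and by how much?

A, by 5.13 dB

A: overshoot 8.7 dB → output overshoot 0.87 dB → GR 7.83 dB.
B: overshoot 3 dB → output overshoot 0.3 dB → GR 2.7 dB.
A applies 5.13 dB more gain reduction.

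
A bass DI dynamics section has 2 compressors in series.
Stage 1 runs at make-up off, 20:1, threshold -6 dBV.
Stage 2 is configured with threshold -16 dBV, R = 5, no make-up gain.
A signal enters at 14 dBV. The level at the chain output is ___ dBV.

-13.8 dBV

Stage 1: 20 dB above -6 dBV, reduced 20:1 to 1 dB above → -5 dBV.
Stage 2: -5 dBV is 11 dB over -16 dBV; at 5:1 that becomes 2.2 dB over, giving -13.8 dBV.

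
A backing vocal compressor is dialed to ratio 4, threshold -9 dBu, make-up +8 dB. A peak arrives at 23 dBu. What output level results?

7 dBu

23 dBu sits 32 dB over threshold.
The 32 dB excess becomes 8 dB after 4:1 reduction.
So the level is -9 + 8 = -1 dBu; make-up adds 8 dB, giving 7 dBu.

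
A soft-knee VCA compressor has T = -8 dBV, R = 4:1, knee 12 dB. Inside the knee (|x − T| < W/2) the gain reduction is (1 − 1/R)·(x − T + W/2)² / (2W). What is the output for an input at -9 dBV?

-9.78125 dBV

x − T + W/2 = -9 − (-8) + 6 = 5.
GR = (1 − 1/4) × 5² / 24 = 0.75 × 25 / 24 = 0.78125 dB.
Output = -9 − 0.78125 = -9.78125 dBV.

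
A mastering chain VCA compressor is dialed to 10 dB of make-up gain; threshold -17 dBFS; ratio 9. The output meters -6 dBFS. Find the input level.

-8 dBFS

Before make-up, the level was -6 − 10 = -16 dBFS.
Post-compression overshoot = -16 − (-17) = 1 dB.
Before 9:1 compression the overshoot was 1 × 9 = 9 dB, so input = -17 + 9 = -8 dBFS.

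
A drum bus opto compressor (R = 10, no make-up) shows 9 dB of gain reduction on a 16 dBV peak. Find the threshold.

6 dBV

Let T be the threshold. Output overshoot = (input overshoot)/R, so 7 − T = (16 − T)/10.
10·(7 − T) = 16 − T → 9·T = 70 − 16 = 54.
T = 54/9 = 6 dBV.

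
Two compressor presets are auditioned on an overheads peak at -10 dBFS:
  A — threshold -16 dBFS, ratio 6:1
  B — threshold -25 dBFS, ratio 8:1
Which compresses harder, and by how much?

B, by 8.125 dB

A: 6 dB over, compressed to 1 dB over, so 5 dB of GR.
B: 15 dB over, compressed to 1.875 dB over, so 13.125 dB of GR.
B reduces 8.125 dB more.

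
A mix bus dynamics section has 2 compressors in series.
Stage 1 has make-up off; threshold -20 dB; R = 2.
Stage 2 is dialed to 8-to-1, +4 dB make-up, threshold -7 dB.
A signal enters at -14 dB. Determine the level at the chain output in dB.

Stage 1: 6 dB above -20 dB, reduced 2:1 to 3 dB above → -17 dB.
Stage 2: below threshold (-17 ≤ -7); passes unchanged; make-up brings it to -13 dB.

-13 dB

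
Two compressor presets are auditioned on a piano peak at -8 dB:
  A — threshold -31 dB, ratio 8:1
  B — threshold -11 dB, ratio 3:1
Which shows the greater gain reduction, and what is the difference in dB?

A: overshoot 23 dB → output overshoot 2.875 dB → GR 20.125 dB.
B: overshoot 3 dB → output overshoot 1 dB → GR 2 dB.
Difference: 18.125 dB in favour of A.

A, by 18.125 dB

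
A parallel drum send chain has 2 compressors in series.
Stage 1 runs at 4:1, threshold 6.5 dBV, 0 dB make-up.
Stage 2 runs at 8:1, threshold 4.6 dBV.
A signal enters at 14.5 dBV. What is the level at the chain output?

5.0875 dBV

Stage 1: 8 dB above 6.5 dBV, reduced 4:1 to 2 dB above → 8.5 dBV.
Stage 2: 3.9 dB above 4.6 dBV, reduced 8:1 to 0.4875 dB above → 5.0875 dBV.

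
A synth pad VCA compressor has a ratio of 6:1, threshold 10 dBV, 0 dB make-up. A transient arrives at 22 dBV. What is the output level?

The input is 12 dB above the 10 dBV threshold.
At 6:1 the overshoot is divided by 6, leaving 2 dB above threshold.
Output = 10 + 2 = 12 dBV.

12 dBV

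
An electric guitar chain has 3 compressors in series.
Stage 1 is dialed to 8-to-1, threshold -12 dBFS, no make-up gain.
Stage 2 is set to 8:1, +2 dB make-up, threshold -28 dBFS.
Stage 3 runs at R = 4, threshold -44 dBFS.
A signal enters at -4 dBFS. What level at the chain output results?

-38.96875 dBFS

Stage 1: -4 dBFS is 8 dB over -12 dBFS; at 8:1 that becomes 1 dB over, giving -11 dBFS.
Stage 2: 17 dB above -28 dBFS, reduced 8:1 to 2.125 dB above → -25.875 dBFS; +2 dB make-up → -23.875 dBFS.
Stage 3: 20.125 dB above -44 dBFS, reduced 4:1 to 5.03125 dB above → -38.96875 dBFS.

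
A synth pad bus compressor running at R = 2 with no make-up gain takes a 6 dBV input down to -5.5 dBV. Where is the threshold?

Gain reduction = 6 − (-5.5) = 11.5 dB; output overshoot = GR / (R − 1) = 11.5 / 1 = 11.5 dB.
Threshold = output − output overshoot = -5.5 − 11.5 = -17 dBV.

-17 dBV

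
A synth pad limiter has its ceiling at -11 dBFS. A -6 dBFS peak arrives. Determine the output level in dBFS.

A brickwall limiter is an ∞:1 compressor: any input above the ceiling is clamped to -11 dBFS.

-11 dBFS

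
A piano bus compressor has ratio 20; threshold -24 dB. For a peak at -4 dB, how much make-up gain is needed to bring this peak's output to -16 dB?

7 dB

Without make-up, output = threshold + overshoot/20 = -24 + 1 = -23 dB.
Gap to target: 7 dB.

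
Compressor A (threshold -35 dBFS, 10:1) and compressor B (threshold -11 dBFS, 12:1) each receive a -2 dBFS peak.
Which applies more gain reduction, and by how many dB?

A, by 21.45 dB

A: 33 dB over, compressed to 3.3 dB over, so 29.7 dB of GR.
B: 9 dB over, compressed to 0.75 dB over, so 8.25 dB of GR.
A applies 21.45 dB more gain reduction.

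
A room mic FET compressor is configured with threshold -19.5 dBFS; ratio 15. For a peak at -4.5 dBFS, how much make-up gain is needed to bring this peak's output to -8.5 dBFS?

Overshoot 15 dB → 15/15 = 1 dB after compression, so the compressed level is -19.5 + 1 = -18.5 dBFS.
Make-up = target − compressed = -8.5 − (-18.5) = 10 dB.

10 dB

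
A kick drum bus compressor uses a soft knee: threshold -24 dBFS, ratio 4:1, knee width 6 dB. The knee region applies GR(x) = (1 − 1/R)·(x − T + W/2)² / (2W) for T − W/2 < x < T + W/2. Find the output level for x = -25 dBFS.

x − T + W/2 = -25 − (-24) + 3 = 2.
GR = (1 − 1/4) × 2² / 12 = 0.75 × 4 / 12 = 0.25 dB.
Output = -25 − 0.25 = -25.25 dBFS.

-25.25 dBFS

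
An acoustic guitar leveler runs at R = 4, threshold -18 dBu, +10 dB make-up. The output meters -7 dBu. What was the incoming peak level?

Remove make-up: -7 − 10 = -17 dBu.
The compressed level sits -17 − (-18) = 1 dB over threshold.
Input overshoot = R × output overshoot = 4 dB → input = -18 + 4 = -14 dBu.

-14 dBu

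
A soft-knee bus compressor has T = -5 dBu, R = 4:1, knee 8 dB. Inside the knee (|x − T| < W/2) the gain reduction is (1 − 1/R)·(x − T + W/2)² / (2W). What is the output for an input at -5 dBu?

x − T + W/2 = -5 − (-5) + 4 = 4.
GR = (1 − 1/4) × 4² / 16 = 0.75 × 16 / 16 = 0.75 dB.
Output = -5 − 0.75 = -5.75 dBu.

-5.75 dBu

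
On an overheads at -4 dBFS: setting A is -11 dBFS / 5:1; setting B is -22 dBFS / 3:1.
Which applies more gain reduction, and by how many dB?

B, by 6.4 dB

A: overshoot 7 dB → output overshoot 1.4 dB → GR 5.6 dB.
B: overshoot 18 dB → output overshoot 6 dB → GR 12 dB.
B reduces 6.4 dB more.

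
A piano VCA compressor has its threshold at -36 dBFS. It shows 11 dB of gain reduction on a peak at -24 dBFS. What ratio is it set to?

12:1

Input overshoot = -24 − (-36) = 12 dB.
Output overshoot = 12 − 11 = 1 dB.
Ratio = input overshoot / output overshoot = 12 / 1 = 12.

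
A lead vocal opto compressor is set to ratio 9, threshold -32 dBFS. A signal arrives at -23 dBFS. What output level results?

-23 dBFS sits 9 dB over threshold.
The 9 dB excess becomes 1 dB after 9:1 reduction.
Output = -32 + 1 = -31 dBFS.

-31 dBFS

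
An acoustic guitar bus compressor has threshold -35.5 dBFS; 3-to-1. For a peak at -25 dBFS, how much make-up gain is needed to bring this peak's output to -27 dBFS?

The peak compresses to -35.5 + 10.5/3 = -32 dBFS.
To reach -27 dBFS requires -27 − (-32) = 5 dB of make-up.

5 dB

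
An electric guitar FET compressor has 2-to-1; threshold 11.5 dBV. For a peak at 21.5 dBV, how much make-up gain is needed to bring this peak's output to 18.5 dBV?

Without make-up, output = threshold + overshoot/2 = 11.5 + 5 = 16.5 dBV.
Gap to target: 2 dB.

2 dB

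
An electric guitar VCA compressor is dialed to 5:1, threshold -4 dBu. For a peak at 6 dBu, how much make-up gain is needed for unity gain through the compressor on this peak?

The peak compresses to -4 + 10/5 = -2 dBu.
To reach 6 dBu requires 6 − (-2) = 8 dB of make-up.

8 dB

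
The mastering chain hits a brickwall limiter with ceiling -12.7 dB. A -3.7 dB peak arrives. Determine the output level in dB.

-12.7 dB

The limiter clamps the peak to its -12.7 dB ceiling.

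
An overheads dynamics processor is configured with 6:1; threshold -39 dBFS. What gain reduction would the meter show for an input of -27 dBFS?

10 dB

Overshoot = -27 − (-39) = 12 dB.
A 6:1 ratio leaves 2 dB of that excess.
So the signal is attenuated by 12 − 2 = 10 dB.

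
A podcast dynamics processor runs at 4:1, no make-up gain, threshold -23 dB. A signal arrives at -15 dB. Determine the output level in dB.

Overshoot: -15 − (-23) = 8 dB.
The 8 dB excess becomes 2 dB after 4:1 reduction.
So the level is -23 + 2 = -21 dB.

-21 dB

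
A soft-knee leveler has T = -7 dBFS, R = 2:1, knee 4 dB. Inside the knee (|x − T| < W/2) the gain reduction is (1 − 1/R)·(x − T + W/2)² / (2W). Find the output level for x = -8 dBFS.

-8.0625 dBFS

x − T + W/2 = -8 − (-7) + 2 = 1.
GR = (1 − 1/2) × 1² / 8 = 0.5 × 1 / 8 = 0.0625 dB.
Output = -8 − 0.0625 = -8.0625 dBFS.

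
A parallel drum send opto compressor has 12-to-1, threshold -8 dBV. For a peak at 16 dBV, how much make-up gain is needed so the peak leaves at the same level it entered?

22 dB

The peak compresses to -8 + 24/12 = -6 dBV.
To reach 16 dBV requires 16 − (-6) = 22 dB of make-up.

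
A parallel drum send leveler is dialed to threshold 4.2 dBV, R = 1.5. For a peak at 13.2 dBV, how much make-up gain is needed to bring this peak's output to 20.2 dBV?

Without make-up, output = threshold + overshoot/1.5 = 4.2 + 6 = 10.2 dBV.
Gap to target: 10 dB.

10 dB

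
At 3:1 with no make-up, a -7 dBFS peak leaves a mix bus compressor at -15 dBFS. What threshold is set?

Let T be the threshold. Output overshoot = (input overshoot)/R, so -15 − T = (-7 − T)/3.
3·(-15 − T) = -7 − T → 2·T = -45 − (-7) = -38.
T = -38/2 = -19 dBFS.

-19 dBFS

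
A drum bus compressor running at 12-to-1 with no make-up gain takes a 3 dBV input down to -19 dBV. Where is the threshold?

-21 dBV

Gain reduction = 3 − (-19) = 22 dB; output overshoot = GR / (R − 1) = 22 / 11 = 2 dB.
Threshold = output − output overshoot = -19 − 2 = -21 dBV.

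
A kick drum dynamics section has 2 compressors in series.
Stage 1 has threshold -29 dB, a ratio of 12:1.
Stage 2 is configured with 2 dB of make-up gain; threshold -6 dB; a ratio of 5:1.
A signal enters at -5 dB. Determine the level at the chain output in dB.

Stage 1: overshoot 24 dB → 24/12 = 2 dB → -27 dB.
Stage 2: below threshold (-27 ≤ -6); passes unchanged; make-up brings it to -25 dB.

-25 dB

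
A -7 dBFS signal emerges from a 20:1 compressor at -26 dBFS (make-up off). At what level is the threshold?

Input is 20 dB above T (since output overshoot × R = input overshoot: (-26 − T)·20 = -7 − T gives T = -27 dBFS).
Check: -27 + (-7 − (-27))/20 = -27 + 1 = -26 dBFS. ✓

-27 dBFS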